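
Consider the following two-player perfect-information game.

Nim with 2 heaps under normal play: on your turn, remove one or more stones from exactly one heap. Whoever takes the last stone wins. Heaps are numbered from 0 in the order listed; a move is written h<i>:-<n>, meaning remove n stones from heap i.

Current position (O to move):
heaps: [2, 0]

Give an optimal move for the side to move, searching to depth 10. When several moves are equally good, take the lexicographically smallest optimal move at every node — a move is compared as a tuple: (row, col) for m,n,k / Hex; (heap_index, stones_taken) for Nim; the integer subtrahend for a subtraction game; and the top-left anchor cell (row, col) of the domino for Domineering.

[(2,0)] O move#1: h0:-1:-1/(1,0), h0:-2:+1/(0,0)*
[(0,0)] end (terminal -1, X#2); searched (2,0) to 10

O's best at [(2,0)]: h0:-2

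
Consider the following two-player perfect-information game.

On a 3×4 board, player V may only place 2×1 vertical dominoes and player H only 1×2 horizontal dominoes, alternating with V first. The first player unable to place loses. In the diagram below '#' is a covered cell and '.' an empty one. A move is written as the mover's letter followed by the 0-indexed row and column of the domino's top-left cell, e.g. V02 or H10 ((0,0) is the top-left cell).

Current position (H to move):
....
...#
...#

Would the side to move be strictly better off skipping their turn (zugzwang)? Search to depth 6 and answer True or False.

zugzwang(..../...#/...#, H) = False

ply 1, H at ..../...#/...# | H00=-1→##../...#/...#; H01=-1→.##./...#/...#; H02=-1→..##/...#/...#; H10=+1→..../##.#/...#*; H11=+1→..../.###/...#; H20=-1→..../...#/##.#; H21=-1→..../...#/.###
ply 2, V at ..../##.#/...# | V02=-1→..#./####/...#*; V12=-1→..../####/..##
ply 3, H at ..#./####/...# | H00=+1→###./####/...#*; H20=+1→..#./####/##.#; H21=+1→..#./####/.###
ply 4: ###./####/...# is terminal -1 (V); from ..../...#/...# depth 6
pass branch (V moves first from the same position):
  | ply 1, V at ..../...#/...# | V00=-1→#.../#..#/...#; V01=+1→.#../.#.#/...#*; V02=-1→..#./..##/...#; V10=-1→..../#..#/#..#; V11=+1→..../.#.#/.#.#; V12=-1→..../..##/..##
  | ply 2, H at .#../.#.#/...# | H02=-1→.###/.#.#/...#*; H20=-1→.#../.#.#/##.#; H21=-1→.#../.#.#/.###
  | ply 3, V at .###/.#.#/...# | V00=-1→####/##.#/...#; V10=-1→.###/##.#/#..#; V12=+1→.###/.###/..##*
  | ply 4, H at .###/.###/..## | H20=-1→.###/.###/####*
  | ply 5, V at .###/.###/#### | V00=+1→####/####/####*
  | ply 6: ####/####/#### is terminal -1 (H); from ..../...#/...# depth 6
H moving scores +1; H passing scores -1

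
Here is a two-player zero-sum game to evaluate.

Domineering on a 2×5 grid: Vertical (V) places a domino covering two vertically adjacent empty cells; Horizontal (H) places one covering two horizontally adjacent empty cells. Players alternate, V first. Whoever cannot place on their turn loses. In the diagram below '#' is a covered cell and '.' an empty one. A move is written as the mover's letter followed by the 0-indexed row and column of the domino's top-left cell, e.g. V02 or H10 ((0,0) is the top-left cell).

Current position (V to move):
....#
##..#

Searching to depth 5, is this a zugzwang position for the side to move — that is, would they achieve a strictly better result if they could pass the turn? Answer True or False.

p1 V@[....#/##..#]: V02[..#.#/###.#]+1* V03[...##/##.##]-1
p2 H@[..#.#/###.#]: H00[###.#/###.#]-1*
p3 V@[###.#/###.#]: V03[#####/#####]+1*
p4 H@[#####/#####] terminal -1; root [....#/##..#] d5
suppose V passes — search the same position with H to move:
pass> p1 H@[....#/##..#]: H00[##..#/##..#]-1 H01[.##.#/##..#]-1 H02[..###/##..#]+1* H12[....#/#####]+1
pass> p2 V@[..###/##..#] terminal -1; root [....#/##..#] d5
for V: play +1, pass -1

zugzwang(....#/##..#, V) = False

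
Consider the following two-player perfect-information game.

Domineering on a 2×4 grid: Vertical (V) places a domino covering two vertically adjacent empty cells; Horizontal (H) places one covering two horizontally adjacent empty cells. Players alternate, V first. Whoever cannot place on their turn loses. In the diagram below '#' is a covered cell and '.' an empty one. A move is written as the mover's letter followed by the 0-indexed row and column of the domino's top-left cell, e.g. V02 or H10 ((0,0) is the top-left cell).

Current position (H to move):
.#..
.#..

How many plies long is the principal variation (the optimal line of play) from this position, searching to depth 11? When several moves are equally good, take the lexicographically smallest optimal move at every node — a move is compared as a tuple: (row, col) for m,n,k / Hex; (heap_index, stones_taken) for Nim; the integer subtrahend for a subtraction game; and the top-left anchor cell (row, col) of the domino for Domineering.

PV length from [.#../.#..]: 3 plies

p1 H@[.#../.#..]: H02[.###/.#..]+1* H12[.#../.###]+1
p2 V@[.###/.#..]: V00[####/##..]-1*
p3 H@[####/##..]: H12[####/####]+1*
p4 V@[####/####] terminal -1; root [.#../.#..] d11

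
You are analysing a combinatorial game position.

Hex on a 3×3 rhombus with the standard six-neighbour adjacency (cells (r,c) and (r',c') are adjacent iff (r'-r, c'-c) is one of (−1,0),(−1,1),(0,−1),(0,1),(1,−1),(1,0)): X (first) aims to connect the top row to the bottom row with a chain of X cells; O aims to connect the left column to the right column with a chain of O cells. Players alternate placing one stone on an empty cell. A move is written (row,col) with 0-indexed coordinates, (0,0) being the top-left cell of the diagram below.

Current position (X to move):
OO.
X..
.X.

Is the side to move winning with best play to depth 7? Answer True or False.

[OO./X../.X.] X move#1: (0,2):+1/OOX/X../.X.*, (1,1):-1/OO./XX./.X., (1,2):-1/OO./X.X/.X., (2,0):-1/OO./X../XX., (2,2):-1/OO./X../.XX
[OOX/X../.X.] O move#2: (1,1):-1/OOX/XO./.X.*, (1,2):-1/OOX/X.O/.X., (2,0):-1/OOX/X../OX., (2,2):-1/OOX/X../.XO
[OOX/XO./.X.] X move#3: (1,2):+1/OOX/XOX/.X.*, (2,0):-1/OOX/XO./XX., (2,2):-1/OOX/XO./.XX
[OOX/XOX/.X.] end (terminal -1, O#4); searched OO./X../.X. to 7

X winning at [OO./X../.X.]: True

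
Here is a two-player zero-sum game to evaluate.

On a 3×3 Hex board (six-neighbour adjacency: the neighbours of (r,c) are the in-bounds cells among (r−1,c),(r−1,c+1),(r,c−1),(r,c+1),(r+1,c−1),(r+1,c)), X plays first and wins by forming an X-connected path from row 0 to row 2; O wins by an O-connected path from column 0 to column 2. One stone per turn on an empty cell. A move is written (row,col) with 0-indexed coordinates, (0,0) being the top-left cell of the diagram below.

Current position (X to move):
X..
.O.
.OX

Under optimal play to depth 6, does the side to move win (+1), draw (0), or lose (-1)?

[X../.O./.OX] X move#1: (0,1):-1/XX./.O./.OX*, (0,2):-1/X.X/.O./.OX, (1,0):-1/X../XO./.OX, (1,2):-1/X../.OX/.OX, (2,0):-1/X../.O./XOX
[XX./.O./.OX] O move#2: (0,2):+1/XXO/.O./.OX*, (1,0):+1/XX./OO./.OX, (1,2):+1/XX./.OO/.OX, (2,0):+1/XX./.O./OOX
[XXO/.O./.OX] X move#3: (1,0):-1/XXO/XO./.OX*, (1,2):-1/XXO/.OX/.OX, (2,0):-1/XXO/.O./XOX
[XXO/XO./.OX] O move#4: (1,2):-1/XXO/XOO/.OX, (2,0):+1/XXO/XO./OOX*
[XXO/XO./OOX] end (terminal -1, X#5); searched X../.O./.OX to 6

value(X../.O./.OX, X) = -1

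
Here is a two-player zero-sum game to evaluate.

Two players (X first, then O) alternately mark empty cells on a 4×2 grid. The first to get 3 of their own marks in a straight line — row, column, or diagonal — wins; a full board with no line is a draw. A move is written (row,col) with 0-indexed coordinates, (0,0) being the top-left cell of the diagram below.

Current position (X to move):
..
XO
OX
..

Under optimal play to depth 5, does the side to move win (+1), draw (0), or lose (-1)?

value(../XO/OX/.., X) = 0

p1 X@[../XO/OX/..]: (0,0)[X./XO/OX/..]+0* (0,1)[.X/XO/OX/..]+0 (3,0)[../XO/OX/X.]+0 (3,1)[../XO/OX/.X]+0
p2 O@[X./XO/OX/..]: (0,1)[XO/XO/OX/..]+0* (3,0)[X./XO/OX/O.]+0 (3,1)[X./XO/OX/.O]+0
p3 X@[XO/XO/OX/..]: (3,0)[XO/XO/OX/X.]+0* (3,1)[XO/XO/OX/.X]+0
p4 O@[XO/XO/OX/X.]: (3,1)[XO/XO/OX/XO]+0*
p5 X@[XO/XO/OX/XO] terminal +0; root [../XO/OX/..] d5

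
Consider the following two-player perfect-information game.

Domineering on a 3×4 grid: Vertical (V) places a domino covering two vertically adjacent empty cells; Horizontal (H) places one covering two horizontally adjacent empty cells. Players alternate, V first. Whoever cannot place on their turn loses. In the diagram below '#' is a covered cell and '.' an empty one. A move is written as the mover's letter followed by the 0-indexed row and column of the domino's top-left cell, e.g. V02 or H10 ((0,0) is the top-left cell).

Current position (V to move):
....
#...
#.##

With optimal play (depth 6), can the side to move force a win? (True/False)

V winning at [..../#.../#.##]: True

p1 V@[..../#.../#.##]: V01[.#../##../#.##]-1 V02[..#./#.#./#.##]+1* V03[...#/#..#/#.##]-1 V11[..../##../####]-1
p2 H@[..#./#.#./#.##]: H00[###./#.#./#.##]-1*
p3 V@[###./#.#./#.##]: V03[####/#.##/#.##]+1* V11[###./###./####]+1
p4 H@[####/#.##/#.##] terminal -1; root [..../#.../#.##] d6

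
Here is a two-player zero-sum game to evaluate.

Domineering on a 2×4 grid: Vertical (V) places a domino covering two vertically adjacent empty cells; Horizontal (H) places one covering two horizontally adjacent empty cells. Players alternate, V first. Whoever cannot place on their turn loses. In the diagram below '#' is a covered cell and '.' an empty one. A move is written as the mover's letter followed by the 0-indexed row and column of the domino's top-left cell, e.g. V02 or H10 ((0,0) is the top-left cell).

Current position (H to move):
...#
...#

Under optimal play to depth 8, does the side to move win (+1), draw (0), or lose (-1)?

value(...#/...#, H) = +1

p1 H@[...#/...#]: H00[##.#/...#]+1* H01[.###/...#]+1 H10[...#/##.#]+1 H11[...#/.###]+1
p2 V@[##.#/...#]: V02[####/..##]-1*
p3 H@[####/..##]: H10[####/####]+1*
p4 V@[####/####] terminal -1; root [...#/...#] d8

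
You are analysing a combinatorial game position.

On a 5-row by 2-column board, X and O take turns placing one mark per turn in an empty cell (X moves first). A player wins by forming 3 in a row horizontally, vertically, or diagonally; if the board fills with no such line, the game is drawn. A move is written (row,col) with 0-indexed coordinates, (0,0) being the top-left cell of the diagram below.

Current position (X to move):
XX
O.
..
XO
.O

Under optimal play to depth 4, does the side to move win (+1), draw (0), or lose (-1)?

[XX/O./../XO/.O] X move#1: (1,1):-1/XX/OX/../XO/.O, (2,0):-1/XX/O./X./XO/.O, (2,1):+0/XX/O./.X/XO/.O*, (4,0):-1/XX/O./../XO/XO
[XX/O./.X/XO/.O] O move#2: (1,1):+0/XX/OO/.X/XO/.O*, (2,0):-1/XX/O./OX/XO/.O, (4,0):-1/XX/O./.X/XO/OO
[XX/OO/.X/XO/.O] X move#3: (2,0):+0/XX/OO/XX/XO/.O*, (4,0):+0/XX/OO/.X/XO/XO
[XX/OO/XX/XO/.O] O move#4: (4,0):+0/XX/OO/XX/XO/OO*
[XX/OO/XX/XO/OO] end (terminal +0, X#5); searched XX/O./../XO/.O to 4

value(XX/O./../XO/.O, X) = 0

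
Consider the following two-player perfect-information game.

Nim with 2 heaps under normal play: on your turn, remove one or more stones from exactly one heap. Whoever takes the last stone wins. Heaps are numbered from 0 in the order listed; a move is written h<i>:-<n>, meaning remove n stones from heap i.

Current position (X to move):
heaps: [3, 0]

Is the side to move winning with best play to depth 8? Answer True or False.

X winning at [(3,0)]: True

p1 X@[(3,0)]: h0:-1[(2,0)]-1 h0:-2[(1,0)]-1 h0:-3[(0,0)]+1*
p2 O@[(0,0)] terminal -1; root [(3,0)] d8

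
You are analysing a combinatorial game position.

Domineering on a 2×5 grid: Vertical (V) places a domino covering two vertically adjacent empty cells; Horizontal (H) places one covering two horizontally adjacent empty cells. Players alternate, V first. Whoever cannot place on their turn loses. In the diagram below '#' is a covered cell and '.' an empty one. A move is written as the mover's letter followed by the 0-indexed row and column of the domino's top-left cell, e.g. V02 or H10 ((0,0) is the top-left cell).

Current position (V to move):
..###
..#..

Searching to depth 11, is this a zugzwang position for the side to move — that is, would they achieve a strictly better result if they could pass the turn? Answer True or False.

zugzwang(..###/..#.., V) = False

[..###/..#..] V move#1: V00:+1/#.###/#.#..*, V01:+1/.####/.##..
[#.###/#.#..] H move#2: H13:-1/#.###/#.###*
[#.###/#.###] V move#3: V01:+1/#####/#####*
[#####/#####] end (terminal -1, H#4); searched ..###/..#.. to 11
if V skipped the turn, H would face:
~ [..###/..#..] H move#1: H00:+1/#####/..#..*, H10:+1/..###/###.., H13:-1/..###/..###
~ [#####/..#..] end (terminal -1, V#2); searched ..###/..#.. to 11
compare (V): move=+1 vs pass=-1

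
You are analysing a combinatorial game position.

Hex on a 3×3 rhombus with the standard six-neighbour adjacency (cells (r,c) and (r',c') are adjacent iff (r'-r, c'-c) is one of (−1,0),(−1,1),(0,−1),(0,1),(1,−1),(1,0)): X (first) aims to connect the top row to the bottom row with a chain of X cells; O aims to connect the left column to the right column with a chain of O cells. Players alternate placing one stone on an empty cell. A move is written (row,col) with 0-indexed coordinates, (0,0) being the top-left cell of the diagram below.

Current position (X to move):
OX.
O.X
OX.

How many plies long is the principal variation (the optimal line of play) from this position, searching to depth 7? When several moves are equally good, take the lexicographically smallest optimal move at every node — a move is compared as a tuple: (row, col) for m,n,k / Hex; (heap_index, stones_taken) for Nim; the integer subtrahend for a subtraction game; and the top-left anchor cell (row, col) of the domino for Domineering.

p1 X@[OX./O.X/OX.]: (0,2)[OXX/O.X/OX.]+1* (1,1)[OX./OXX/OX.]+1 (2,2)[OX./O.X/OXX]+1
p2 O@[OXX/O.X/OX.] terminal -1; root [OX./O.X/OX.] d7

PV length from [OX./O.X/OX.]: 1 ply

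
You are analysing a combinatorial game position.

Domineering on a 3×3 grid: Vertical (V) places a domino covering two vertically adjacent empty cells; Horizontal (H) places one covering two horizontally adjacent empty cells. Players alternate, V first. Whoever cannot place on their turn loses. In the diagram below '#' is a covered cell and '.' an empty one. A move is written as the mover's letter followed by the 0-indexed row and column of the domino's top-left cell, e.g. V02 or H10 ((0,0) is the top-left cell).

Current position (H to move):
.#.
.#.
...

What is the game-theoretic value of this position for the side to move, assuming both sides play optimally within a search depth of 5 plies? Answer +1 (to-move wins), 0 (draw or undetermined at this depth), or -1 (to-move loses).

p1 H@[.#./.#./...]: H20[.#./.#./##.]-1* H21[.#./.#./.##]-1
p2 V@[.#./.#./##.]: V00[##./##./##.]+1* V02[.##/.##/##.]+1 V12[.#./.##/###]+1
p3 H@[##./##./##.] terminal -1; root [.#./.#./...] d5

value(.#./.#./..., H) = -1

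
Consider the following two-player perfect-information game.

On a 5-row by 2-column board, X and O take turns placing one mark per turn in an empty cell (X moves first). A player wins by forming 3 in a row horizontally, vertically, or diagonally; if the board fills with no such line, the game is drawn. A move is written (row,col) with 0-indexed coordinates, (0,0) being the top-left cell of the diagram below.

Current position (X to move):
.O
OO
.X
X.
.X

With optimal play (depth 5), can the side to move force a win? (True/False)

p1 X@[.O/OO/.X/X./.X]: (0,0)[XO/OO/.X/X./.X]+0 (2,0)[.O/OO/XX/X./.X]+1* (3,1)[.O/OO/.X/XX/.X]+1 (4,0)[.O/OO/.X/X./XX]+1
p2 O@[.O/OO/XX/X./.X]: (0,0)[OO/OO/XX/X./.X]-1* (3,1)[.O/OO/XX/XO/.X]-1 (4,0)[.O/OO/XX/X./OX]-1
p3 X@[OO/OO/XX/X./.X]: (3,1)[OO/OO/XX/XX/.X]+1* (4,0)[OO/OO/XX/X./XX]+1
p4 O@[OO/OO/XX/XX/.X] terminal -1; root [.O/OO/.X/X./.X] d5

X winning at [.O/OO/.X/X./.X]: True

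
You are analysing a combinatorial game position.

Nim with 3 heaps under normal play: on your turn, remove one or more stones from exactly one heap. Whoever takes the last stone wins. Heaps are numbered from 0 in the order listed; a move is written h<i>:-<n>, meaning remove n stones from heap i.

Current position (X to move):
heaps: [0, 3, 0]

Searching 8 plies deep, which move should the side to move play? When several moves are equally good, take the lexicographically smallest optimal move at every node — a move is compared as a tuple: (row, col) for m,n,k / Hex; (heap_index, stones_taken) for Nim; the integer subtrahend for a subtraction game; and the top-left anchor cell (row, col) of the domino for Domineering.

p1 X@[(0,3,0)]: h1:-1[(0,2,0)]-1 h1:-2[(0,1,0)]-1 h1:-3[(0,0,0)]+1*
p2 O@[(0,0,0)] terminal -1; root [(0,3,0)] d8

X's best at [(0,3,0)]: h1:-3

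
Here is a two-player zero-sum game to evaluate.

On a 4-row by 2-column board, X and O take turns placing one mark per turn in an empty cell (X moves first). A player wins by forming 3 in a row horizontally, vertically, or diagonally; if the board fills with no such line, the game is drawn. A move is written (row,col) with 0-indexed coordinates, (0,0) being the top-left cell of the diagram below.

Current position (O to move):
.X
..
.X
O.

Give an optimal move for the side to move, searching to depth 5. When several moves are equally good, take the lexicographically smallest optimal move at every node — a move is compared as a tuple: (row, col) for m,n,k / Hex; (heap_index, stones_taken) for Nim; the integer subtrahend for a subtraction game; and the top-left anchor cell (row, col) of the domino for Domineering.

ply 1, O at .X/../.X/O. | (0,0)=-1→OX/../.X/O.; (1,0)=-1→.X/O./.X/O.; (1,1)=+0→.X/.O/.X/O.*; (2,0)=-1→.X/../OX/O.; (3,1)=-1→.X/../.X/OO
ply 2, X at .X/.O/.X/O. | (0,0)=+0→XX/.O/.X/O.*; (1,0)=+0→.X/XO/.X/O.; (2,0)=+0→.X/.O/XX/O.; (3,1)=+0→.X/.O/.X/OX
ply 3, O at XX/.O/.X/O. | (1,0)=+0→XX/OO/.X/O.*; (2,0)=+0→XX/.O/OX/O.; (3,1)=+0→XX/.O/.X/OO
ply 4, X at XX/OO/.X/O. | (2,0)=+0→XX/OO/XX/O.*; (3,1)=-1→XX/OO/.X/OX
ply 5, O at XX/OO/XX/O. | (3,1)=+0→XX/OO/XX/OO*
ply 6: XX/OO/XX/OO is terminal +0 (X); from .X/../.X/O. depth 5

O's best at [.X/../.X/O.]: (1,1)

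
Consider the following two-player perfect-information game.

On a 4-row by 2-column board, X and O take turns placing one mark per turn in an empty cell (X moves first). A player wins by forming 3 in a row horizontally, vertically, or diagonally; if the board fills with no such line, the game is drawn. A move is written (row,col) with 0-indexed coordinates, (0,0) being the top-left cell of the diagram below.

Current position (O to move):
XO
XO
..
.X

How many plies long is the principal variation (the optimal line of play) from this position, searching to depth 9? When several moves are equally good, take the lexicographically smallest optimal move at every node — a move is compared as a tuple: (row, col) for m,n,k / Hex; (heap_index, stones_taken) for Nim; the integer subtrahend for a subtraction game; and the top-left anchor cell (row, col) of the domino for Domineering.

[XO/XO/../.X] O move#1: (2,0):+0/XO/XO/O./.X, (2,1):+1/XO/XO/.O/.X*, (3,0):-1/XO/XO/../OX
[XO/XO/.O/.X] end (terminal -1, X#2); searched XO/XO/../.X to 9

PV length from [XO/XO/../.X]: 1 ply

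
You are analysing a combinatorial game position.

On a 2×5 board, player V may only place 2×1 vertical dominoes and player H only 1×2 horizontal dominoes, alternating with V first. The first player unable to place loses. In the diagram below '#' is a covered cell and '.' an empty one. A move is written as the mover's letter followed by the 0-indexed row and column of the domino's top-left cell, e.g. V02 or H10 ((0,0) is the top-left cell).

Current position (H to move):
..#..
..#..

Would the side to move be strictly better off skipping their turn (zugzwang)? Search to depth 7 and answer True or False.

zugzwang(..#../..#.., H) = True

ply 1, H at ..#../..#.. | H00=-1→###../..#..*; H03=-1→..###/..#..; H10=-1→..#../###..; H13=-1→..#../..###
ply 2, V at ###../..#.. | V03=+1→####./..##.*; V04=+1→###.#/..#.#
ply 3, H at ####./..##. | H10=-1→####./####.*
ply 4, V at ####./####. | V04=+1→#####/#####*
ply 5: #####/##### is terminal -1 (H); from ..#../..#.. depth 7
pass branch (V moves first from the same position):
  | ply 1, V at ..#../..#.. | V00=-1→#.#../#.#..*; V01=-1→.##../.##..; V03=-1→..##./..##.; V04=-1→..#.#/..#.#
  | ply 2, H at #.#../#.#.. | H03=+1→#.###/#.#..*; H13=+1→#.#../#.###
  | ply 3, V at #.###/#.#.. | V01=-1→#####/###..*
  | ply 4, H at #####/###.. | H13=+1→#####/#####*
  | ply 5: #####/##### is terminal -1 (V); from ..#../..#.. depth 7
H moving scores -1; H passing scores +1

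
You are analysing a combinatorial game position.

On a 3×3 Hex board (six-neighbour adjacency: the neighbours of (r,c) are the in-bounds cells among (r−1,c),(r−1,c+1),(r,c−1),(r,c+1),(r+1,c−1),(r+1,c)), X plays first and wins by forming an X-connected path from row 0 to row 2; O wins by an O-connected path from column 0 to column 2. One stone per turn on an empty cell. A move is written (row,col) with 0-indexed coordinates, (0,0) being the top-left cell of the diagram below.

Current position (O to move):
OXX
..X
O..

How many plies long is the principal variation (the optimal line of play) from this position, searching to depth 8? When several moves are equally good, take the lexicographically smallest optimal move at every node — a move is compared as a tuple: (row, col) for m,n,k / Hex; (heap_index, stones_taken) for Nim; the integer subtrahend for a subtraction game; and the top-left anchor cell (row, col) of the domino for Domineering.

p1 O@[OXX/..X/O..]: (1,0)[OXX/O.X/O..]-1* (1,1)[OXX/.OX/O..]-1 (2,1)[OXX/..X/OO.]-1 (2,2)[OXX/..X/O.O]-1
p2 X@[OXX/O.X/O..]: (1,1)[OXX/OXX/O..]+1* (2,1)[OXX/O.X/OX.]+1 (2,2)[OXX/O.X/O.X]+1
p3 O@[OXX/OXX/O..]: (2,1)[OXX/OXX/OO.]-1* (2,2)[OXX/OXX/O.O]-1
p4 X@[OXX/OXX/OO.]: (2,2)[OXX/OXX/OOX]+1*
p5 O@[OXX/OXX/OOX] terminal -1; root [OXX/..X/O..] d8

PV length from [OXX/..X/O..]: 4 plies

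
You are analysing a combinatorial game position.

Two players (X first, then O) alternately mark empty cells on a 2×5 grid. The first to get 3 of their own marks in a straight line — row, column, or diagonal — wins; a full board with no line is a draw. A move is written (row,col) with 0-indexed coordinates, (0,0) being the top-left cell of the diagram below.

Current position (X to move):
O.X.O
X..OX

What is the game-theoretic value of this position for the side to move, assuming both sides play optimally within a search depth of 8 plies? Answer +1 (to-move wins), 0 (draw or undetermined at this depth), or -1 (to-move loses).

[O.X.O/X..OX] X move#1: (0,1):+0/OXX.O/X..OX*, (0,3):+0/O.XXO/X..OX, (1,1):+0/O.X.O/XX.OX, (1,2):+0/O.X.O/X.XOX
[OXX.O/X..OX] O move#2: (0,3):+0/OXXOO/X..OX*, (1,1):-1/OXX.O/XO.OX, (1,2):-1/OXX.O/X.OOX
[OXXOO/X..OX] X move#3: (1,1):+0/OXXOO/XX.OX*, (1,2):+0/OXXOO/X.XOX
[OXXOO/XX.OX] O move#4: (1,2):+0/OXXOO/XXOOX*
[OXXOO/XXOOX] end (terminal +0, X#5); searched O.X.O/X..OX to 8

value(O.X.O/X..OX, X) = 0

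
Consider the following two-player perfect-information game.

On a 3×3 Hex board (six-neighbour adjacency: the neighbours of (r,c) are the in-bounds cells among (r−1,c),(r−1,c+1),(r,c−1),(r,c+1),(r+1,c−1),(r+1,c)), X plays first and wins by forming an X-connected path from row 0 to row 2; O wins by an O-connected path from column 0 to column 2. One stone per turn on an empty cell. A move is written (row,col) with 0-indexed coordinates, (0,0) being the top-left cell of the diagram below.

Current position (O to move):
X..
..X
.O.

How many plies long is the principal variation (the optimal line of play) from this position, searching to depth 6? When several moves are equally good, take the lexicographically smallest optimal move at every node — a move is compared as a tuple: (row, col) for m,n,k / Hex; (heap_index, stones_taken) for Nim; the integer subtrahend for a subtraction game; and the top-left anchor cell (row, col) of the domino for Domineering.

PV length from [X../..X/.O.]: 5 plies

[X../..X/.O.] O move#1: (0,1):-1/XO./..X/.O., (0,2):-1/X.O/..X/.O., (1,0):-1/X../O.X/.O., (1,1):+1/X../.OX/.O.*, (2,0):-1/X../..X/OO., (2,2):-1/X../..X/.OO
[X../.OX/.O.] X move#2: (0,1):-1/XX./.OX/.O.*, (0,2):-1/X.X/.OX/.O., (1,0):-1/X../XOX/.O., (2,0):-1/X../.OX/XO., (2,2):-1/X../.OX/.OX
[XX./.OX/.O.] O move#3: (0,2):+1/XXO/.OX/.O.*, (1,0):+1/XX./OOX/.O., (2,0):+1/XX./.OX/OO., (2,2):+1/XX./.OX/.OO
[XXO/.OX/.O.] X move#4: (1,0):-1/XXO/XOX/.O.*, (2,0):-1/XXO/.OX/XO., (2,2):-1/XXO/.OX/.OX
[XXO/XOX/.O.] O move#5: (2,0):+1/XXO/XOX/OO.*, (2,2):-1/XXO/XOX/.OO
[XXO/XOX/OO.] end (terminal -1, X#6); searched X../..X/.O. to 6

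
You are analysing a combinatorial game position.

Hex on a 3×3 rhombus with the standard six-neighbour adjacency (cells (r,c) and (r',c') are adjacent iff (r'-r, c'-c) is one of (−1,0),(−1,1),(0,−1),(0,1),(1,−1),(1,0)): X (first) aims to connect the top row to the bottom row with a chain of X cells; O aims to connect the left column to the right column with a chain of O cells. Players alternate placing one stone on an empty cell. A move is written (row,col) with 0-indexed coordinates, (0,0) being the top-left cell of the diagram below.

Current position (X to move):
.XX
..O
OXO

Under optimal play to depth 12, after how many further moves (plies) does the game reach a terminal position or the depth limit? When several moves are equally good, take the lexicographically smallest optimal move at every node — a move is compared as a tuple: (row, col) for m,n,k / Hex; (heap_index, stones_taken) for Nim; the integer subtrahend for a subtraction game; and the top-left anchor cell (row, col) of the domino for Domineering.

PV length from [.XX/..O/OXO]: 1 ply

ply 1, X at .XX/..O/OXO | (0,0)=-1→XXX/..O/OXO; (1,0)=-1→.XX/X.O/OXO; (1,1)=+1→.XX/.XO/OXO*
ply 2: .XX/.XO/OXO is terminal -1 (O); from .XX/..O/OXO depth 12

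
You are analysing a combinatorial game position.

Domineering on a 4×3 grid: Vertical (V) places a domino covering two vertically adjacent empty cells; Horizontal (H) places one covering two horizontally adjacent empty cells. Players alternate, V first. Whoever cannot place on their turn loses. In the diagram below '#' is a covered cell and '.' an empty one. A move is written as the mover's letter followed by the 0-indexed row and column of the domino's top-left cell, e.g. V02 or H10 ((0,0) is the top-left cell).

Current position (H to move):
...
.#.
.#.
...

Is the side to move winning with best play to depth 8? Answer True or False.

ply 1, H at .../.#./.#./... | H00=-1→##./.#./.#./...*; H01=-1→.##/.#./.#./...; H30=-1→.../.#./.#./##.; H31=-1→.../.#./.#./.##
ply 2, V at ##./.#./.#./... | V02=+1→###/.##/.#./...*; V10=+1→##./##./##./...; V12=+1→##./.##/.##/...; V20=+1→##./.#./##./#..; V22=+1→##./.#./.##/..#
ply 3, H at ###/.##/.#./... | H30=-1→###/.##/.#./##.*; H31=-1→###/.##/.#./.##
ply 4, V at ###/.##/.#./##. | V10=+1→###/###/##./##.*; V22=+1→###/.##/.##/###
ply 5: ###/###/##./##. is terminal -1 (H); from .../.#./.#./... depth 8

H winning at [.../.#./.#./...]: False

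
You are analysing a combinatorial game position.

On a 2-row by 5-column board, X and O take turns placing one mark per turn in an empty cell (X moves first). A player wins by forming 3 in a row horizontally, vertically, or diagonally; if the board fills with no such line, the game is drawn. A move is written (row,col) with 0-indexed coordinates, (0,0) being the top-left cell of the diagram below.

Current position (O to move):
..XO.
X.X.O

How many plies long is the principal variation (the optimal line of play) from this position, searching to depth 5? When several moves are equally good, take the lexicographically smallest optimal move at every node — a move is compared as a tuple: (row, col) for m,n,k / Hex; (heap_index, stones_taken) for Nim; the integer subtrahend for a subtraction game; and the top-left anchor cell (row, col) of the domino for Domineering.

ply 1, O at ..XO./X.X.O | (0,0)=-1→O.XO./X.X.O; (0,1)=-1→.OXO./X.X.O; (0,4)=-1→..XOO/X.X.O; (1,1)=+0→..XO./XOX.O*; (1,3)=-1→..XO./X.XOO
ply 2, X at ..XO./XOX.O | (0,0)=+0→X.XO./XOX.O*; (0,1)=+0→.XXO./XOX.O; (0,4)=+0→..XOX/XOX.O; (1,3)=+0→..XO./XOXXO
ply 3, O at X.XO./XOX.O | (0,1)=+0→XOXO./XOX.O*; (0,4)=-1→X.XOO/XOX.O; (1,3)=-1→X.XO./XOXOO
ply 4, X at XOXO./XOX.O | (0,4)=+0→XOXOX/XOX.O*; (1,3)=+0→XOXO./XOXXO
ply 5, O at XOXOX/XOX.O | (1,3)=+0→XOXOX/XOXOO*
ply 6: XOXOX/XOXOO is terminal +0 (X); from ..XO./X.X.O depth 5

PV length from [..XO./X.X.O]: 5 plies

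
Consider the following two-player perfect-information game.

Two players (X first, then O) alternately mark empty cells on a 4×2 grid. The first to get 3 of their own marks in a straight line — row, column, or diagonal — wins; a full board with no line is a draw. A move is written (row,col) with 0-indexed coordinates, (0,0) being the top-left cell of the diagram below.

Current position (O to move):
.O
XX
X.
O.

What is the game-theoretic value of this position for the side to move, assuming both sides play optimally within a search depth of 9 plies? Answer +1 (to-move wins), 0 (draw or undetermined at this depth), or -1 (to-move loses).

value(.O/XX/X./O., O) = 0

ply 1, O at .O/XX/X./O. | (0,0)=+0→OO/XX/X./O.*; (2,1)=-1→.O/XX/XO/O.; (3,1)=-1→.O/XX/X./OO
ply 2, X at OO/XX/X./O. | (2,1)=+0→OO/XX/XX/O.*; (3,1)=+0→OO/XX/X./OX
ply 3, O at OO/XX/XX/O. | (3,1)=+0→OO/XX/XX/OO*
ply 4: OO/XX/XX/OO is terminal +0 (X); from .O/XX/X./O. depth 9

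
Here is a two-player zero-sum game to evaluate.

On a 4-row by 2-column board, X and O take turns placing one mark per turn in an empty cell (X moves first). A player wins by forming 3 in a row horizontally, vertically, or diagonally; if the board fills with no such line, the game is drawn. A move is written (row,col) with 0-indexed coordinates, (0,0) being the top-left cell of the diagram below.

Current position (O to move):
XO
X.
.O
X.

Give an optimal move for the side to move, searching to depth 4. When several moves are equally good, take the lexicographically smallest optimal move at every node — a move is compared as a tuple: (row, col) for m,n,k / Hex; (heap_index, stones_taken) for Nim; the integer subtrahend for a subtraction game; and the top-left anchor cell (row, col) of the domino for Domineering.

O's best at [XO/X./.O/X.]: (1,1)

ply 1, O at XO/X./.O/X. | (1,1)=+1→XO/XO/.O/X.*; (2,0)=+0→XO/X./OO/X.; (3,1)=-1→XO/X./.O/XO
ply 2: XO/XO/.O/X. is terminal -1 (X); from XO/X./.O/X. depth 4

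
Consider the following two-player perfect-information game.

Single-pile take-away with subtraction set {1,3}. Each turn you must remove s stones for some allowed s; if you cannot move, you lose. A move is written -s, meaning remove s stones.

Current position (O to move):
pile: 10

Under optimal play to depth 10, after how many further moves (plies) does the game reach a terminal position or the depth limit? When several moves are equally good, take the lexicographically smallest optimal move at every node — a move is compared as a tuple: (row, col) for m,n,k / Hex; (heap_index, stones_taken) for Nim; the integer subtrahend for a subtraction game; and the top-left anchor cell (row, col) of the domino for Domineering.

ply 1, O at 10 | -1=-1→9*; -3=-1→7
ply 2, X at 9 | -1=+1→8*; -3=+1→6
ply 3, O at 8 | -1=-1→7*; -3=-1→5
ply 4, X at 7 | -1=+1→6*; -3=+1→4
ply 5, O at 6 | -1=-1→5*; -3=-1→3
ply 6, X at 5 | -1=+1→4*; -3=+1→2
ply 7, O at 4 | -1=-1→3*; -3=-1→1
ply 8, X at 3 | -1=+1→2*; -3=+1→0
ply 9, O at 2 | -1=-1→1*
ply 10, X at 1 | -1=+1→0*
ply 11: 0 is terminal -1 (O); from 10 depth 10

PV length from [10]: 10 plies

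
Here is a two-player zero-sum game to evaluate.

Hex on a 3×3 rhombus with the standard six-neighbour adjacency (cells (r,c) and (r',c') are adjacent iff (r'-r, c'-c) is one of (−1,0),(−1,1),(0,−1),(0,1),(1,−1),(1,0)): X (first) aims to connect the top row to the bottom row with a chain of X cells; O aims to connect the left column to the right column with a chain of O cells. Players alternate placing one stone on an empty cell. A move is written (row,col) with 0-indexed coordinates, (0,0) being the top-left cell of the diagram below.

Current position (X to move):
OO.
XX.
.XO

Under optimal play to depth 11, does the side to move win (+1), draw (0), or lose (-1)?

value(OO./XX./.XO, X) = +1

p1 X@[OO./XX./.XO]: (0,2)[OOX/XX./.XO]+1* (1,2)[OO./XXX/.XO]-1 (2,0)[OO./XX./XXO]-1
p2 O@[OOX/XX./.XO] terminal -1; root [OO./XX./.XO] d11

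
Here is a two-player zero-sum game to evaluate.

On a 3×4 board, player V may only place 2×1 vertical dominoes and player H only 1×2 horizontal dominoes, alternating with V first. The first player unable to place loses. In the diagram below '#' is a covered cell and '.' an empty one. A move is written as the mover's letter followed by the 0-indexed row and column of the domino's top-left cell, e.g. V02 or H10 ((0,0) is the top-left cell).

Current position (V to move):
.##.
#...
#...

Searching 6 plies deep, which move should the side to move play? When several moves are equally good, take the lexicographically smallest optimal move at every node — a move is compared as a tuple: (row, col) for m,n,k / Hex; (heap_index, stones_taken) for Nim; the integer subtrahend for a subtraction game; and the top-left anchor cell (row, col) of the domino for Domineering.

[.##./#.../#...] V move#1: V03:-1/.###/#..#/#..., V11:-1/.##./##../##.., V12:+1/.##./#.#./#.#.*, V13:-1/.##./#..#/#..#
[.##./#.#./#.#.] end (terminal -1, H#2); searched .##./#.../#... to 6

V's best at [.##./#.../#...]: V12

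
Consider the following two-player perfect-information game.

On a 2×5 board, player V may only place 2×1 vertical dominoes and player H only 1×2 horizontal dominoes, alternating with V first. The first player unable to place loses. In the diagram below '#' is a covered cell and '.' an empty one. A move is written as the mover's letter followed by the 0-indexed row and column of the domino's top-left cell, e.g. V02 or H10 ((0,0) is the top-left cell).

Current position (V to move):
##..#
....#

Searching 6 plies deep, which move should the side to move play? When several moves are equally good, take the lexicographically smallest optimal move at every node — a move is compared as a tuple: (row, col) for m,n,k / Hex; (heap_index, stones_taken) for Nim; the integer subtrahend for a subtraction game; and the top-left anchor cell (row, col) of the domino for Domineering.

V's best at [##..#/....#]: V02

[##..#/....#] V move#1: V02:+1/###.#/..#.#*, V03:-1/##.##/...##
[###.#/..#.#] H move#2: H10:-1/###.#/###.#*
[###.#/###.#] V move#3: V03:+1/#####/#####*
[#####/#####] end (terminal -1, H#4); searched ##..#/....# to 6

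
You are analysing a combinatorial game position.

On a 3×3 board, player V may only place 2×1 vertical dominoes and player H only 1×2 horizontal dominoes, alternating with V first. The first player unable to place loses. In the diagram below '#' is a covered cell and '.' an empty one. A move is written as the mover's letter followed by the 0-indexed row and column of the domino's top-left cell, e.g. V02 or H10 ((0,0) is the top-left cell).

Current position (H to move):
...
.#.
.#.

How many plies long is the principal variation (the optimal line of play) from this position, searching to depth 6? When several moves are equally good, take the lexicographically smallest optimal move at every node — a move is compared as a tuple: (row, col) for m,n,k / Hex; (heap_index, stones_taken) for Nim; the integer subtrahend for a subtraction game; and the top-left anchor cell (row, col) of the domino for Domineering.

p1 H@[.../.#./.#.]: H00[##./.#./.#.]-1* H01[.##/.#./.#.]-1
p2 V@[##./.#./.#.]: V02[###/.##/.#.]+1* V10[##./##./##.]+1 V12[##./.##/.##]+1
p3 H@[###/.##/.#.] terminal -1; root [.../.#./.#.] d6

PV length from [.../.#./.#.]: 2 plies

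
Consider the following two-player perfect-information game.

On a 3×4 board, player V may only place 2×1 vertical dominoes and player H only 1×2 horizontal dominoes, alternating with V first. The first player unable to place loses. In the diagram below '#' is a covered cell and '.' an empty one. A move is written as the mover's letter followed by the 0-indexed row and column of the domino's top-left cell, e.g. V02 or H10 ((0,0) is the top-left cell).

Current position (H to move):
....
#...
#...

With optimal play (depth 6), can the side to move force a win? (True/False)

H winning at [..../#.../#...]: True

[..../#.../#...] H move#1: H00:-1/##../#.../#..., H01:-1/.##./#.../#..., H02:-1/..##/#.../#..., H11:+1/..../###./#...*, H12:+1/..../#.##/#..., H21:-1/..../#.../###., H22:-1/..../#.../#.##
[..../###./#...] V move#2: V03:-1/...#/####/#...*, V13:-1/..../####/#..#
[...#/####/#...] H move#3: H00:+1/##.#/####/#...*, H01:+1/.###/####/#..., H21:+1/...#/####/###., H22:+1/...#/####/#.##
[##.#/####/#...] end (terminal -1, V#4); searched ..../#.../#... to 6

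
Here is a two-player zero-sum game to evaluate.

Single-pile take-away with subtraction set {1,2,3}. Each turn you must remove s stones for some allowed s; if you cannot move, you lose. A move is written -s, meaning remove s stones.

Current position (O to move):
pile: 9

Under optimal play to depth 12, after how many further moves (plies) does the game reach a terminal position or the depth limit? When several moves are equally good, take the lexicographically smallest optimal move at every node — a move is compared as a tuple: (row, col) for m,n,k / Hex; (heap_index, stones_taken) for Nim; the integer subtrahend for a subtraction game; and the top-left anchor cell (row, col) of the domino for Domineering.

ply 1, O at 9 | -1=+1→8*; -2=-1→7; -3=-1→6
ply 2, X at 8 | -1=-1→7*; -2=-1→6; -3=-1→5
ply 3, O at 7 | -1=-1→6; -2=-1→5; -3=+1→4*
ply 4, X at 4 | -1=-1→3*; -2=-1→2; -3=-1→1
ply 5, O at 3 | -1=-1→2; -2=-1→1; -3=+1→0*
ply 6: 0 is terminal -1 (X); from 9 depth 12

PV length from [9]: 5 plies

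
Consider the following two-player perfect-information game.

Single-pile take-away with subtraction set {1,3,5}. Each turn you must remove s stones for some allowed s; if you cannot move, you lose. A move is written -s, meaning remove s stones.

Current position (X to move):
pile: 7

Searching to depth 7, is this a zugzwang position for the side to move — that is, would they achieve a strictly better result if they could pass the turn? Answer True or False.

p1 X@[7]: -1[6]+1* -3[4]+1 -5[2]+1
p2 O@[6]: -1[5]-1* -3[3]-1 -5[1]-1
p3 X@[5]: -1[4]+1* -3[2]+1 -5[0]+1
p4 O@[4]: -1[3]-1* -3[1]-1
p5 X@[3]: -1[2]+1* -3[0]+1
p6 O@[2]: -1[1]-1*
p7 X@[1]: -1[0]+1*
p8 O@[0] terminal -1; root [7] d7
pass branch (O moves first from the same position):
  | p1 O@[7]: -1[6]+1* -3[4]+1 -5[2]+1
  | p2 X@[6]: -1[5]-1* -3[3]-1 -5[1]-1
  | p3 O@[5]: -1[4]+1* -3[2]+1 -5[0]+1
  | p4 X@[4]: -1[3]-1* -3[1]-1
  | p5 O@[3]: -1[2]+1* -3[0]+1
  | p6 X@[2]: -1[1]-1*
  | p7 O@[1]: -1[0]+1*
  | p8 X@[0] terminal -1; root [7] d7
X moving scores +1; X passing scores -1

zugzwang(7, X) = False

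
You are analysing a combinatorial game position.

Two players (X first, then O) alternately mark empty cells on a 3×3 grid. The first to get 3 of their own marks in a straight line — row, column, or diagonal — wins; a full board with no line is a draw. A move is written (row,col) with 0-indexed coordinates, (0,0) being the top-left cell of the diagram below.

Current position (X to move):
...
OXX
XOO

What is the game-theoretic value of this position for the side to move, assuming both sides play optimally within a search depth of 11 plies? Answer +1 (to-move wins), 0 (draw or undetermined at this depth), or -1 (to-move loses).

value(.../OXX/XOO, X) = +1

ply 1, X at .../OXX/XOO | (0,0)=+0→X../OXX/XOO; (0,1)=+0→.X./OXX/XOO; (0,2)=+1→..X/OXX/XOO*
ply 2: ..X/OXX/XOO is terminal -1 (O); from .../OXX/XOO depth 11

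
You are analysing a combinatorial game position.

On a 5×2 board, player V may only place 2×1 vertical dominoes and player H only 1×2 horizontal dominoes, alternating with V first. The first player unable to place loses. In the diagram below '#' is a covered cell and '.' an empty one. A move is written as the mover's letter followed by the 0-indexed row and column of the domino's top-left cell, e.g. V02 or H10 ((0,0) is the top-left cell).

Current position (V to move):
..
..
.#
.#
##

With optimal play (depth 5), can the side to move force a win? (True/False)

[../../.#/.#/##] V move#1: V00:+1/#./#./.#/.#/##*, V01:+1/.#/.#/.#/.#/##, V10:-1/../#./##/.#/##, V20:-1/../../##/##/##
[#./#./.#/.#/##] end (terminal -1, H#2); searched ../../.#/.#/## to 5

V winning at [../../.#/.#/##]: True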